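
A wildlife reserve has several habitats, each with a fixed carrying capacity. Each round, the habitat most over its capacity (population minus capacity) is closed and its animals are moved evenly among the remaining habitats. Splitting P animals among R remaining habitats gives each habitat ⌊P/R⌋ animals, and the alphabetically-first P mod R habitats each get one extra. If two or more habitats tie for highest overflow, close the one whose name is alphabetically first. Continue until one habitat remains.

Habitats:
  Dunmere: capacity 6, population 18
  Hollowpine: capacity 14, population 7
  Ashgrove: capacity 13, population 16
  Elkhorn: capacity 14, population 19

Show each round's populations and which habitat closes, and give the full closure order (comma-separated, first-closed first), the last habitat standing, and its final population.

Round 1: Ashgrove=16 Dunmere=18 Elkhorn=19 Hollowpine=7 → close Dunmere (overflow 12)
  18÷3 = 6 each, +1 to first 0
Round 2: Ashgrove=22 Elkhorn=25 Hollowpine=13 → close Elkhorn (overflow 11)
  25÷2 = 12 each, +1 to first 1
Round 3: Ashgrove=35 Hollowpine=25 → close Ashgrove (overflow 22)
  35÷1 = 35 each, +1 to first 0

Closure order: Dunmere, Elkhorn, Ashgrove
Last habitat: Hollowpine with 60 animals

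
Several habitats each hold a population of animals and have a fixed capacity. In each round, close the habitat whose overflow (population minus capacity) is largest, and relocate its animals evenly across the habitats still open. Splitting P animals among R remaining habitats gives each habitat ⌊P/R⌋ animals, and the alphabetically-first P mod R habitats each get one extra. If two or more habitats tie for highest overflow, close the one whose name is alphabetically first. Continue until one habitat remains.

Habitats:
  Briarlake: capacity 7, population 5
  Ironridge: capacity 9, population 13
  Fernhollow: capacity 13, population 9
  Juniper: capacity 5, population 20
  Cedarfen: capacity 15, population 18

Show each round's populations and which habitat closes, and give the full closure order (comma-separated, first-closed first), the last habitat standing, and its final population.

Closure order: Juniper, Ironridge, Cedarfen, Briarlake
Last habitat: Fernhollow with 65 animals

Round 1: Briarlake=5 Cedarfen=18 Fernhollow=9 Ironridge=13 Juniper=20 → close Juniper (overflow 15)
  20÷4 = 5 each, +1 to first 0
Round 2: Briarlake=10 Cedarfen=23 Fernhollow=14 Ironridge=18 → close Ironridge (overflow 9)
  18÷3 = 6 each, +1 to first 0
Round 3: Briarlake=16 Cedarfen=29 Fernhollow=20 → close Cedarfen (overflow 14)
  29÷2 = 14 each, +1 to first 1
Round 4: Briarlake=31 Fernhollow=34 → close Briarlake (overflow 24)
  31÷1 = 31 each, +1 to first 0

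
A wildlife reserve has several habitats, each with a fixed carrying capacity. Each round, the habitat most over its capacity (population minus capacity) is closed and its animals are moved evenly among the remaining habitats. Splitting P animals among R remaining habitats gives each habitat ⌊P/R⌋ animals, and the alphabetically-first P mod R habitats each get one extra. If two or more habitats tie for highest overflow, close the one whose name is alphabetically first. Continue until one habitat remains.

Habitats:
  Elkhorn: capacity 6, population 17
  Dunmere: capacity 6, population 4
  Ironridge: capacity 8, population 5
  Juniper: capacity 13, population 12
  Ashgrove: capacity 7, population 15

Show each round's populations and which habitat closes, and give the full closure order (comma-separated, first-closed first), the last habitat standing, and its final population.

Closure order: Elkhorn, Ashgrove, Dunmere, Ironridge
Last habitat: Juniper with 53 animals

Round 1: Ashgrove=15 Dunmere=4 Elkhorn=17 Ironridge=5 Juniper=12 → close Elkhorn (overflow 11)
  17÷4 = 4 each, +1 to first 1
Round 2: Ashgrove=20 Dunmere=8 Ironridge=9 Juniper=16 → close Ashgrove (overflow 13)
  20÷3 = 6 each, +1 to first 2
Round 3: Dunmere=15 Ironridge=16 Juniper=22 → close Dunmere (overflow 9)
  15÷2 = 7 each, +1 to first 1
Round 4: Ironridge=24 Juniper=29 → close Ironridge (overflow 16)
  24÷1 = 24 each, +1 to first 0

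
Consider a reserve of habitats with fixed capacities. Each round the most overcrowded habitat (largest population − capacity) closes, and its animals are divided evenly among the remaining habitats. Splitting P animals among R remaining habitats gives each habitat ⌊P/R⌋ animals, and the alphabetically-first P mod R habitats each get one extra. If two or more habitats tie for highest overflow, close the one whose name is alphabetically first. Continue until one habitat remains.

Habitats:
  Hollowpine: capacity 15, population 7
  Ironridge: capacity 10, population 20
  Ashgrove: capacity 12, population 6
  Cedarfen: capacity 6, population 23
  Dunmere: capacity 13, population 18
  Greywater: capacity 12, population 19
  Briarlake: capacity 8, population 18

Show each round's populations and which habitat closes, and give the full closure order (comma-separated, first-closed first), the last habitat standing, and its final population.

Round 1: Ashgrove=6 Briarlake=18 Cedarfen=23 Dunmere=18 Greywater=19 Hollowpine=7 Ironridge=20 → close Cedarfen (overflow 17)
  23÷6 = 3 each, +1 to first 5
Round 2: Ashgrove=10 Briarlake=22 Dunmere=22 Greywater=23 Hollowpine=11 Ironridge=23 → close Briarlake (overflow 14)
  22÷5 = 4 each, +1 to first 2
Round 3: Ashgrove=15 Dunmere=27 Greywater=27 Hollowpine=15 Ironridge=27 → close Ironridge (overflow 17)
  27÷4 = 6 each, +1 to first 3
Round 4: Ashgrove=22 Dunmere=34 Greywater=34 Hollowpine=21 → close Greywater (overflow 22)
  34÷3 = 11 each, +1 to first 1
Round 5: Ashgrove=34 Dunmere=45 Hollowpine=32 → close Dunmere (overflow 32)
  45÷2 = 22 each, +1 to first 1
Round 6: Ashgrove=57 Hollowpine=54 → close Ashgrove (overflow 45)
  57÷1 = 57 each, +1 to first 0

Closure order: Cedarfen, Briarlake, Ironridge, Greywater, Dunmere, Ashgrove
Last habitat: Hollowpine with 111 animals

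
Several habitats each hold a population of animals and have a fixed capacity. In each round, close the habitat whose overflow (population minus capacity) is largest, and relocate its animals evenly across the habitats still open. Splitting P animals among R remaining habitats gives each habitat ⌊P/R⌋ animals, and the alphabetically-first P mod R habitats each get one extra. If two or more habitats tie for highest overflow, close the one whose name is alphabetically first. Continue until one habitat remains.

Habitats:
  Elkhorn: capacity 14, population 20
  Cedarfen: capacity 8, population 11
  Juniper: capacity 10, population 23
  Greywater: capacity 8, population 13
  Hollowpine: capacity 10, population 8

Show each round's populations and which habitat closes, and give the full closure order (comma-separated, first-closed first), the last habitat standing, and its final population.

Round 1: Cedarfen=11 Elkhorn=20 Greywater=13 Hollowpine=8 Juniper=23 → close Juniper (overflow 13)
  23÷4 = 5 each, +1 to first 3
Round 2: Cedarfen=17 Elkhorn=26 Greywater=19 Hollowpine=13 → close Elkhorn (overflow 12)
  26÷3 = 8 each, +1 to first 2
Round 3: Cedarfen=26 Greywater=28 Hollowpine=21 → close Greywater (overflow 20)
  28÷2 = 14 each, +1 to first 0
Round 4: Cedarfen=40 Hollowpine=35 → close Cedarfen (overflow 32)
  40÷1 = 40 each, +1 to first 0

Closure order: Juniper, Elkhorn, Greywater, Cedarfen
Last habitat: Hollowpine with 75 animals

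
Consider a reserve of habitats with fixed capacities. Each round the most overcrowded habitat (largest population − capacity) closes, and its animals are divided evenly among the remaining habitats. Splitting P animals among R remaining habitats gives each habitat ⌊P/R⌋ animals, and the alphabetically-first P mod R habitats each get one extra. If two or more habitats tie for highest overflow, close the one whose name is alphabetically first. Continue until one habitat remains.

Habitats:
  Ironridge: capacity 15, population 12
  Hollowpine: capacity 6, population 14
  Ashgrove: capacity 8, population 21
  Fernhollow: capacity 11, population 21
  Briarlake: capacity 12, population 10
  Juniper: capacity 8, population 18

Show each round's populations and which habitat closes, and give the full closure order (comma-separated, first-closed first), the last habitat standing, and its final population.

Round 1: Ashgrove=21 Briarlake=10 Fernhollow=21 Hollowpine=14 Ironridge=12 Juniper=18 → close Ashgrove (overflow 13)
  21÷5 = 4 each, +1 to first 1
Round 2: Briarlake=15 Fernhollow=25 Hollowpine=18 Ironridge=16 Juniper=22 → close Fernhollow (overflow 14)
  25÷4 = 6 each, +1 to first 1
Round 3: Briarlake=22 Hollowpine=24 Ironridge=22 Juniper=28 → close Juniper (overflow 20)
  28÷3 = 9 each, +1 to first 1
Round 4: Briarlake=32 Hollowpine=33 Ironridge=31 → close Hollowpine (overflow 27)
  33÷2 = 16 each, +1 to first 1
Round 5: Briarlake=49 Ironridge=47 → close Briarlake (overflow 37)
  49÷1 = 49 each, +1 to first 0

Closure order: Ashgrove, Fernhollow, Juniper, Hollowpine, Briarlake
Last habitat: Ironridge with 96 animals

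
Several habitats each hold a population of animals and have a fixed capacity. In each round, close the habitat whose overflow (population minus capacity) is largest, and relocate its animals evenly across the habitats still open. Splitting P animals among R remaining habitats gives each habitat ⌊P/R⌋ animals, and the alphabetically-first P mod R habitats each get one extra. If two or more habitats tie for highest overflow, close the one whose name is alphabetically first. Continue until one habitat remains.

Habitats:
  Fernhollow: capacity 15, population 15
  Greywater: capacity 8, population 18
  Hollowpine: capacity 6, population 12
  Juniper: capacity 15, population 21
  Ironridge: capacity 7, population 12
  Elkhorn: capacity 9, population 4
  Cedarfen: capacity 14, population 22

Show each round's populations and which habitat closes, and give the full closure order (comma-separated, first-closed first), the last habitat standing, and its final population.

Closure order: Greywater, Cedarfen, Hollowpine, Juniper, Ironridge, Fernhollow
Last habitat: Elkhorn with 104 animals

Round 1: Cedarfen=22 Elkhorn=4 Fernhollow=15 Greywater=18 Hollowpine=12 Ironridge=12 Juniper=21 → close Greywater (overflow 10)
  18÷6 = 3 each, +1 to first 0
Round 2: Cedarfen=25 Elkhorn=7 Fernhollow=18 Hollowpine=15 Ironridge=15 Juniper=24 → close Cedarfen (overflow 11)
  25÷5 = 5 each, +1 to first 0
Round 3: Elkhorn=12 Fernhollow=23 Hollowpine=20 Ironridge=20 Juniper=29 → close Hollowpine (overflow 14)
  20÷4 = 5 each, +1 to first 0
Round 4: Elkhorn=17 Fernhollow=28 Ironridge=25 Juniper=34 → close Juniper (overflow 19)
  34÷3 = 11 each, +1 to first 1
Round 5: Elkhorn=29 Fernhollow=39 Ironridge=36 → close Ironridge (overflow 29)
  36÷2 = 18 each, +1 to first 0
Round 6: Elkhorn=47 Fernhollow=57 → close Fernhollow (overflow 42)
  57÷1 = 57 each, +1 to first 0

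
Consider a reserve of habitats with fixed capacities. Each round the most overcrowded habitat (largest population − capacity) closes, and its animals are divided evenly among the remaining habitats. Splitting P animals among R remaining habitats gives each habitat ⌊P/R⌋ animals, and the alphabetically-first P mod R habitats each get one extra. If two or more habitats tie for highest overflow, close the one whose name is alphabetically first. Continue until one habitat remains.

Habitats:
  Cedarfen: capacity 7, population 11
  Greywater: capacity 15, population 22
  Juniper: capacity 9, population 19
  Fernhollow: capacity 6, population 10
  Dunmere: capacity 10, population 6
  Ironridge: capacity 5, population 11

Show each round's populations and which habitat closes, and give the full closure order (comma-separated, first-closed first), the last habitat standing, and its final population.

Closure order: Juniper, Greywater, Cedarfen, Ironridge, Fernhollow
Last habitat: Dunmere with 79 animals

Round 1: Cedarfen=11 Dunmere=6 Fernhollow=10 Greywater=22 Ironridge=11 Juniper=19 → close Juniper (overflow 10)
  19÷5 = 3 each, +1 to first 4
Round 2: Cedarfen=15 Dunmere=10 Fernhollow=14 Greywater=26 Ironridge=14 → close Greywater (overflow 11)
  26÷4 = 6 each, +1 to first 2
Round 3: Cedarfen=22 Dunmere=17 Fernhollow=20 Ironridge=20 → close Cedarfen (overflow 15)
  22÷3 = 7 each, +1 to first 1
Round 4: Dunmere=25 Fernhollow=27 Ironridge=27 → close Ironridge (overflow 22)
  27÷2 = 13 each, +1 to first 1
Round 5: Dunmere=39 Fernhollow=40 → close Fernhollow (overflow 34)
  40÷1 = 40 each, +1 to first 0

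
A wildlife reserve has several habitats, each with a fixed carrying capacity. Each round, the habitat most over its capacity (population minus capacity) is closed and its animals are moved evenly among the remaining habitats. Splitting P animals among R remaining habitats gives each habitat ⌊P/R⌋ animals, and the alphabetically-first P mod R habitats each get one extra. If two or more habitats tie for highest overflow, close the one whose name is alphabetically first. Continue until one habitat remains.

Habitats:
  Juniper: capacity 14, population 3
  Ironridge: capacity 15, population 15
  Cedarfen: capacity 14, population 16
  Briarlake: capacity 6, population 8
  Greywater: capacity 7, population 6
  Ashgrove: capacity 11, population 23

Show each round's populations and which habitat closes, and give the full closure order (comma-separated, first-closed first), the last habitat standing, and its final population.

Round 1: Ashgrove=23 Briarlake=8 Cedarfen=16 Greywater=6 Ironridge=15 Juniper=3 → close Ashgrove (overflow 12)
  23÷5 = 4 each, +1 to first 3
Round 2: Briarlake=13 Cedarfen=21 Greywater=11 Ironridge=19 Juniper=7 → close Briarlake (overflow 7)
  13÷4 = 3 each, +1 to first 1
Round 3: Cedarfen=25 Greywater=14 Ironridge=22 Juniper=10 → close Cedarfen (overflow 11)
  25÷3 = 8 each, +1 to first 1
Round 4: Greywater=23 Ironridge=30 Juniper=18 → close Greywater (overflow 16)
  23÷2 = 11 each, +1 to first 1
Round 5: Ironridge=42 Juniper=29 → close Ironridge (overflow 27)
  42÷1 = 42 each, +1 to first 0

Closure order: Ashgrove, Briarlake, Cedarfen, Greywater, Ironridge
Last habitat: Juniper with 71 animals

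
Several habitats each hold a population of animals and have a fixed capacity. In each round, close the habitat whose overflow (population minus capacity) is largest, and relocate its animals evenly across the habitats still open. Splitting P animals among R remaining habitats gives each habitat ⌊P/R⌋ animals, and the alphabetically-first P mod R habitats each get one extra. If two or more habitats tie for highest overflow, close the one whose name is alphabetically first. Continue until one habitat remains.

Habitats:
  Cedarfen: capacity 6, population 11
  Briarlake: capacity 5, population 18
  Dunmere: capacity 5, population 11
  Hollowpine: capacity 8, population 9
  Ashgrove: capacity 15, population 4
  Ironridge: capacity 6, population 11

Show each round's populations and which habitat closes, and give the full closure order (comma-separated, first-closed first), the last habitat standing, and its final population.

Round 1: Ashgrove=4 Briarlake=18 Cedarfen=11 Dunmere=11 Hollowpine=9 Ironridge=11 → close Briarlake (overflow 13)
  18÷5 = 3 each, +1 to first 3
Round 2: Ashgrove=8 Cedarfen=15 Dunmere=15 Hollowpine=12 Ironridge=14 → close Dunmere (overflow 10)
  15÷4 = 3 each, +1 to first 3
Round 3: Ashgrove=12 Cedarfen=19 Hollowpine=16 Ironridge=17 → close Cedarfen (overflow 13)
  19÷3 = 6 each, +1 to first 1
Round 4: Ashgrove=19 Hollowpine=22 Ironridge=23 → close Ironridge (overflow 17)
  23÷2 = 11 each, +1 to first 1
Round 5: Ashgrove=31 Hollowpine=33 → close Hollowpine (overflow 25)
  33÷1 = 33 each, +1 to first 0

Closure order: Briarlake, Dunmere, Cedarfen, Ironridge, Hollowpine
Last habitat: Ashgrove with 64 animals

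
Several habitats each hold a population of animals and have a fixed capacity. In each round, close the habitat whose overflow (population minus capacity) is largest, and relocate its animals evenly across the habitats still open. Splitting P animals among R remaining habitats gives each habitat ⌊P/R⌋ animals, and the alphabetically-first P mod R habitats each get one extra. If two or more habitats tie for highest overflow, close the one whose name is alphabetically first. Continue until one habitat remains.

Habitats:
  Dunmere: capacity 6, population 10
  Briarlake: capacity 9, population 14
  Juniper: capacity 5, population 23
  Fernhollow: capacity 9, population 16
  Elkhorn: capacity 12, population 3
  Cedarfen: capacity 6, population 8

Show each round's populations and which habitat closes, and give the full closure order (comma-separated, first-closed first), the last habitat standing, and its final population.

Closure order: Juniper, Fernhollow, Briarlake, Dunmere, Cedarfen
Last habitat: Elkhorn with 74 animals

Round 1: Briarlake=14 Cedarfen=8 Dunmere=10 Elkhorn=3 Fernhollow=16 Juniper=23 → close Juniper (overflow 18)
  23÷5 = 4 each, +1 to first 3
Round 2: Briarlake=19 Cedarfen=13 Dunmere=15 Elkhorn=7 Fernhollow=20 → close Fernhollow (overflow 11)
  20÷4 = 5 each, +1 to first 0
Round 3: Briarlake=24 Cedarfen=18 Dunmere=20 Elkhorn=12 → close Briarlake (overflow 15)
  24÷3 = 8 each, +1 to first 0
Round 4: Cedarfen=26 Dunmere=28 Elkhorn=20 → close Dunmere (overflow 22)
  28÷2 = 14 each, +1 to first 0
Round 5: Cedarfen=40 Elkhorn=34 → close Cedarfen (overflow 34)
  40÷1 = 40 each, +1 to first 0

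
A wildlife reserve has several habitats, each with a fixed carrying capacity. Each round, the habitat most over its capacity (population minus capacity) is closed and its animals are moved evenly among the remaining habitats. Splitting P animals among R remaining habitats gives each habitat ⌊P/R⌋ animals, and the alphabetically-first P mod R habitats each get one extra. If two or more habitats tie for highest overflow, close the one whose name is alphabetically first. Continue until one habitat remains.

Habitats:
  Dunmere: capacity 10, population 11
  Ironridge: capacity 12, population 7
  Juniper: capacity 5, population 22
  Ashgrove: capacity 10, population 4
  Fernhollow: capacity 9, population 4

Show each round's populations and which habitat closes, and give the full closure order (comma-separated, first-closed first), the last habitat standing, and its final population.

Round 1: Ashgrove=4 Dunmere=11 Fernhollow=4 Ironridge=7 Juniper=22 → close Juniper (overflow 17)
  22÷4 = 5 each, +1 to first 2
Round 2: Ashgrove=10 Dunmere=17 Fernhollow=9 Ironridge=12 → close Dunmere (overflow 7)
  17÷3 = 5 each, +1 to first 2
Round 3: Ashgrove=16 Fernhollow=15 Ironridge=17 → close Ashgrove (overflow 6)
  16÷2 = 8 each, +1 to first 0
Round 4: Fernhollow=23 Ironridge=25 → close Fernhollow (overflow 14)
  23÷1 = 23 each, +1 to first 0

Closure order: Juniper, Dunmere, Ashgrove, Fernhollow
Last habitat: Ironridge with 48 animals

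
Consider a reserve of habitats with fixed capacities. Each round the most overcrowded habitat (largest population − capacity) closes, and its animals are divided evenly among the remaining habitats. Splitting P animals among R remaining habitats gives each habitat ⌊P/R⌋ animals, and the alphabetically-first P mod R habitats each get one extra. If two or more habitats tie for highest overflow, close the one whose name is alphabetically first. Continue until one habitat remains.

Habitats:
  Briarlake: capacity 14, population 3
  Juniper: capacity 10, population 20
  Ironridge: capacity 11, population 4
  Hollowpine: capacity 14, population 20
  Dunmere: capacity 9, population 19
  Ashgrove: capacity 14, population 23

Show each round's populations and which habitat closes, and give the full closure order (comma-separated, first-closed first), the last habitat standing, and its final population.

Closure order: Dunmere, Ashgrove, Juniper, Hollowpine, Ironridge
Last habitat: Briarlake with 89 animals

Round 1: Ashgrove=23 Briarlake=3 Dunmere=19 Hollowpine=20 Ironridge=4 Juniper=20 → close Dunmere (overflow 10)
  19÷5 = 3 each, +1 to first 4
Round 2: Ashgrove=27 Briarlake=7 Hollowpine=24 Ironridge=8 Juniper=23 → close Ashgrove (overflow 13)
  27÷4 = 6 each, +1 to first 3
Round 3: Briarlake=14 Hollowpine=31 Ironridge=15 Juniper=29 → close Juniper (overflow 19)
  29÷3 = 9 each, +1 to first 2
Round 4: Briarlake=24 Hollowpine=41 Ironridge=24 → close Hollowpine (overflow 27)
  41÷2 = 20 each, +1 to first 1
Round 5: Briarlake=45 Ironridge=44 → close Ironridge (overflow 33)
  44÷1 = 44 each, +1 to first 0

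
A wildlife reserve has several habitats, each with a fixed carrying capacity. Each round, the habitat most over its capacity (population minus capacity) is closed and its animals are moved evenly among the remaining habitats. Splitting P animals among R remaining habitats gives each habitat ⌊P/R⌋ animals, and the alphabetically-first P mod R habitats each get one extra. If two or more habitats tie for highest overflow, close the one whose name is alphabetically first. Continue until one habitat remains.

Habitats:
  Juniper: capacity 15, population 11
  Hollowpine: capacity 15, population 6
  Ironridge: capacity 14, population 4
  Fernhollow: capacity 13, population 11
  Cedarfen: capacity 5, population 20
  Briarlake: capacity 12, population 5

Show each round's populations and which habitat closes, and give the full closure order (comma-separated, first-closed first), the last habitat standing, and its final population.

Closure order: Cedarfen, Fernhollow, Juniper, Briarlake, Hollowpine
Last habitat: Ironridge with 57 animals

Round 1: Briarlake=5 Cedarfen=20 Fernhollow=11 Hollowpine=6 Ironridge=4 Juniper=11 → close Cedarfen (overflow 15)
  20÷5 = 4 each, +1 to first 0
Round 2: Briarlake=9 Fernhollow=15 Hollowpine=10 Ironridge=8 Juniper=15 → close Fernhollow (overflow 2)
  15÷4 = 3 each, +1 to first 3
Round 3: Briarlake=13 Hollowpine=14 Ironridge=12 Juniper=18 → close Juniper (overflow 3)
  18÷3 = 6 each, +1 to first 0
Round 4: Briarlake=19 Hollowpine=20 Ironridge=18 → close Briarlake (overflow 7)
  19÷2 = 9 each, +1 to first 1
Round 5: Hollowpine=30 Ironridge=27 → close Hollowpine (overflow 15)
  30÷1 = 30 each, +1 to first 0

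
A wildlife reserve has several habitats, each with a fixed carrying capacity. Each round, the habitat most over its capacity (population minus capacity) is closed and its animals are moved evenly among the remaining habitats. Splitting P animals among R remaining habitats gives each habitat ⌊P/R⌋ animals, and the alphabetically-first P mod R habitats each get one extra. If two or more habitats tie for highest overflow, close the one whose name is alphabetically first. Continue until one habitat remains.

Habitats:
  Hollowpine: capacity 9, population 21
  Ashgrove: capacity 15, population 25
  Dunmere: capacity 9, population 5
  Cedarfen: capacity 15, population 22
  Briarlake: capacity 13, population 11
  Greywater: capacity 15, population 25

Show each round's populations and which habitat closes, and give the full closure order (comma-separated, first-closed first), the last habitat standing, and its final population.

Round 1: Ashgrove=25 Briarlake=11 Cedarfen=22 Dunmere=5 Greywater=25 Hollowpine=21 → close Hollowpine (overflow 12)
  21÷5 = 4 each, +1 to first 1
Round 2: Ashgrove=30 Briarlake=15 Cedarfen=26 Dunmere=9 Greywater=29 → close Ashgrove (overflow 15)
  30÷4 = 7 each, +1 to first 2
Round 3: Briarlake=23 Cedarfen=34 Dunmere=16 Greywater=36 → close Greywater (overflow 21)
  36÷3 = 12 each, +1 to first 0
Round 4: Briarlake=35 Cedarfen=46 Dunmere=28 → close Cedarfen (overflow 31)
  46÷2 = 23 each, +1 to first 0
Round 5: Briarlake=58 Dunmere=51 → close Briarlake (overflow 45)
  58÷1 = 58 each, +1 to first 0

Closure order: Hollowpine, Ashgrove, Greywater, Cedarfen, Briarlake
Last habitat: Dunmere with 109 animals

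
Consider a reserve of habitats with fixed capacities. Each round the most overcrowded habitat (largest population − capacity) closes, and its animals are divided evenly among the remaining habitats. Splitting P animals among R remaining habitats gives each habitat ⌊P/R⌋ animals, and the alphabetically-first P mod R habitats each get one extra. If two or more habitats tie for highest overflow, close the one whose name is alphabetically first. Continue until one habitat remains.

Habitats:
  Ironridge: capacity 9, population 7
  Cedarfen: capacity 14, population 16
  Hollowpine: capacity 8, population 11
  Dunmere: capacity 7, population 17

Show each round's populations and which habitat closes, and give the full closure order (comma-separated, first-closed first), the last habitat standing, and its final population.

Round 1: Cedarfen=16 Dunmere=17 Hollowpine=11 Ironridge=7 → close Dunmere (overflow 10)
  17÷3 = 5 each, +1 to first 2
Round 2: Cedarfen=22 Hollowpine=17 Ironridge=12 → close Hollowpine (overflow 9)
  17÷2 = 8 each, +1 to first 1
Round 3: Cedarfen=31 Ironridge=20 → close Cedarfen (overflow 17)
  31÷1 = 31 each, +1 to first 0

Closure order: Dunmere, Hollowpine, Cedarfen
Last habitat: Ironridge with 51 animals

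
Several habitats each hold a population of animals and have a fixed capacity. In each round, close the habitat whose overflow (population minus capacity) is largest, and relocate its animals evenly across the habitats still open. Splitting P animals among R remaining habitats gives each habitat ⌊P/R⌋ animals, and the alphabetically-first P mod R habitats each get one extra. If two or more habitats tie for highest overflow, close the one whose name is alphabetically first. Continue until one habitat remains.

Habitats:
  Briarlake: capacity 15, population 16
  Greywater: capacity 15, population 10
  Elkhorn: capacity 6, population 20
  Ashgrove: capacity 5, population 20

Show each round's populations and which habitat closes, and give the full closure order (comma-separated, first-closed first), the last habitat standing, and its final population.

Closure order: Ashgrove, Elkhorn, Briarlake
Last habitat: Greywater with 66 animals

Round 1: Ashgrove=20 Briarlake=16 Elkhorn=20 Greywater=10 → close Ashgrove (overflow 15)
  20÷3 = 6 each, +1 to first 2
Round 2: Briarlake=23 Elkhorn=27 Greywater=16 → close Elkhorn (overflow 21)
  27÷2 = 13 each, +1 to first 1
Round 3: Briarlake=37 Greywater=29 → close Briarlake (overflow 22)
  37÷1 = 37 each, +1 to first 0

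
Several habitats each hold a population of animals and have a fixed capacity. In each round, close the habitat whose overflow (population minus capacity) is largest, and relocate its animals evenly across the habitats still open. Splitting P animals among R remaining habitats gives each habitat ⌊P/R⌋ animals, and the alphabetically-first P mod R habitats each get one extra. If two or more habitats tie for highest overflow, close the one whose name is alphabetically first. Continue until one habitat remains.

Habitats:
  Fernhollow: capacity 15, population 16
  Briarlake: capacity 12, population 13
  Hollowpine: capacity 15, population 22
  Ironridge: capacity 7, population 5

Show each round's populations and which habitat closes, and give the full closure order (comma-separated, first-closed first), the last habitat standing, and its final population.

Round 1: Briarlake=13 Fernhollow=16 Hollowpine=22 Ironridge=5 → close Hollowpine (overflow 7)
  22÷3 = 7 each, +1 to first 1
Round 2: Briarlake=21 Fernhollow=23 Ironridge=12 → close Briarlake (overflow 9)
  21÷2 = 10 each, +1 to first 1
Round 3: Fernhollow=34 Ironridge=22 → close Fernhollow (overflow 19)
  34÷1 = 34 each, +1 to first 0

Closure order: Hollowpine, Briarlake, Fernhollow
Last habitat: Ironridge with 56 animals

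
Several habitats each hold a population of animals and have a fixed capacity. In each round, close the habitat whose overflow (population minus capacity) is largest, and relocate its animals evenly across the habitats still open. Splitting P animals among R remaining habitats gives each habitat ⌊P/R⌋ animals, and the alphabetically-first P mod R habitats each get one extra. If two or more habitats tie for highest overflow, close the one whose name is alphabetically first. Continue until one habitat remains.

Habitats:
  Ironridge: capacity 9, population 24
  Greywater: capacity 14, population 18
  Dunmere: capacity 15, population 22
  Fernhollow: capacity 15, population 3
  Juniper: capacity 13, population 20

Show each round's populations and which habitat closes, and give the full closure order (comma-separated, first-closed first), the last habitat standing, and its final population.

Closure order: Ironridge, Dunmere, Juniper, Greywater
Last habitat: Fernhollow with 87 animals

Round 1: Dunmere=22 Fernhollow=3 Greywater=18 Ironridge=24 Juniper=20 → close Ironridge (overflow 15)
  24÷4 = 6 each, +1 to first 0
Round 2: Dunmere=28 Fernhollow=9 Greywater=24 Juniper=26 → close Dunmere (overflow 13)
  28÷3 = 9 each, +1 to first 1
Round 3: Fernhollow=19 Greywater=33 Juniper=35 → close Juniper (overflow 22)
  35÷2 = 17 each, +1 to first 1
Round 4: Fernhollow=37 Greywater=50 → close Greywater (overflow 36)
  50÷1 = 50 each, +1 to first 0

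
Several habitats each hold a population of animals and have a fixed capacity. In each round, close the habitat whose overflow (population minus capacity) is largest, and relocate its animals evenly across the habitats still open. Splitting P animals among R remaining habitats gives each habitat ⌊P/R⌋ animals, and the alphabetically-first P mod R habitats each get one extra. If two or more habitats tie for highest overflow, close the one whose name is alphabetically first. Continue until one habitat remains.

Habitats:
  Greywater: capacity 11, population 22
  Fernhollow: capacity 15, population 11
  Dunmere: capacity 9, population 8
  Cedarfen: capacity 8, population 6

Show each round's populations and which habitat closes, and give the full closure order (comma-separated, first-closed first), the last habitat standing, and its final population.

Closure order: Greywater, Cedarfen, Dunmere
Last habitat: Fernhollow with 47 animals

Round 1: Cedarfen=6 Dunmere=8 Fernhollow=11 Greywater=22 → close Greywater (overflow 11)
  22÷3 = 7 each, +1 to first 1
Round 2: Cedarfen=14 Dunmere=15 Fernhollow=18 → close Cedarfen (overflow 6)
  14÷2 = 7 each, +1 to first 0
Round 3: Dunmere=22 Fernhollow=25 → close Dunmere (overflow 13)
  22÷1 = 22 each, +1 to first 0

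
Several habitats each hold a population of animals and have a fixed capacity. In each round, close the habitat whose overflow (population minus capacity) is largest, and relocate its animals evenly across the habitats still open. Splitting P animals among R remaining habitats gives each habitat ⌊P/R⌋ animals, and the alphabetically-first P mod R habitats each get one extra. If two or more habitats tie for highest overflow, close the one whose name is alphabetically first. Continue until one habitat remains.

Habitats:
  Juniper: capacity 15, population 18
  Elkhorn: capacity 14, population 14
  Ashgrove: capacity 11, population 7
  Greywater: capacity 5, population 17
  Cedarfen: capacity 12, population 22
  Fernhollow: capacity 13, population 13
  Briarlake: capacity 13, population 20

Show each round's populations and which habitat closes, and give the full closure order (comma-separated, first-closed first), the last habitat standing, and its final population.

Closure order: Greywater, Cedarfen, Briarlake, Juniper, Elkhorn, Fernhollow
Last habitat: Ashgrove with 111 animals

Round 1: Ashgrove=7 Briarlake=20 Cedarfen=22 Elkhorn=14 Fernhollow=13 Greywater=17 Juniper=18 → close Greywater (overflow 12)
  17÷6 = 2 each, +1 to first 5
Round 2: Ashgrove=10 Briarlake=23 Cedarfen=25 Elkhorn=17 Fernhollow=16 Juniper=20 → close Cedarfen (overflow 13)
  25÷5 = 5 each, +1 to first 0
Round 3: Ashgrove=15 Briarlake=28 Elkhorn=22 Fernhollow=21 Juniper=25 → close Briarlake (overflow 15)
  28÷4 = 7 each, +1 to first 0
Round 4: Ashgrove=22 Elkhorn=29 Fernhollow=28 Juniper=32 → close Juniper (overflow 17)
  32÷3 = 10 each, +1 to first 2
Round 5: Ashgrove=33 Elkhorn=40 Fernhollow=38 → close Elkhorn (overflow 26)
  40÷2 = 20 each, +1 to first 0
Round 6: Ashgrove=53 Fernhollow=58 → close Fernhollow (overflow 45)
  58÷1 = 58 each, +1 to first 0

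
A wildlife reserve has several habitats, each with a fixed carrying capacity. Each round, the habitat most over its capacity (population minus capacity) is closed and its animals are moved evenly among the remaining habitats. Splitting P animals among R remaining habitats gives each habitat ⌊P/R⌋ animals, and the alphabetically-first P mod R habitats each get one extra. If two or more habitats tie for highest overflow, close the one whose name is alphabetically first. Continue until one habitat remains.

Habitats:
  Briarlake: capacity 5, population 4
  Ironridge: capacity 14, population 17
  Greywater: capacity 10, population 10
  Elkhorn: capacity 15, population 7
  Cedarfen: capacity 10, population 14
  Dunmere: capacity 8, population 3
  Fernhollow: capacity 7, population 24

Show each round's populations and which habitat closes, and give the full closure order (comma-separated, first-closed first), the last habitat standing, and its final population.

Closure order: Fernhollow, Cedarfen, Ironridge, Briarlake, Greywater, Dunmere
Last habitat: Elkhorn with 79 animals

Round 1: Briarlake=4 Cedarfen=14 Dunmere=3 Elkhorn=7 Fernhollow=24 Greywater=10 Ironridge=17 → close Fernhollow (overflow 17)
  24÷6 = 4 each, +1 to first 0
Round 2: Briarlake=8 Cedarfen=18 Dunmere=7 Elkhorn=11 Greywater=14 Ironridge=21 → close Cedarfen (overflow 8)
  18÷5 = 3 each, +1 to first 3
Round 3: Briarlake=12 Dunmere=11 Elkhorn=15 Greywater=17 Ironridge=24 → close Ironridge (overflow 10)
  24÷4 = 6 each, +1 to first 0
Round 4: Briarlake=18 Dunmere=17 Elkhorn=21 Greywater=23 → close Briarlake (overflow 13)
  18÷3 = 6 each, +1 to first 0
Round 5: Dunmere=23 Elkhorn=27 Greywater=29 → close Greywater (overflow 19)
  29÷2 = 14 each, +1 to first 1
Round 6: Dunmere=38 Elkhorn=41 → close Dunmere (overflow 30)
  38÷1 = 38 each, +1 to first 0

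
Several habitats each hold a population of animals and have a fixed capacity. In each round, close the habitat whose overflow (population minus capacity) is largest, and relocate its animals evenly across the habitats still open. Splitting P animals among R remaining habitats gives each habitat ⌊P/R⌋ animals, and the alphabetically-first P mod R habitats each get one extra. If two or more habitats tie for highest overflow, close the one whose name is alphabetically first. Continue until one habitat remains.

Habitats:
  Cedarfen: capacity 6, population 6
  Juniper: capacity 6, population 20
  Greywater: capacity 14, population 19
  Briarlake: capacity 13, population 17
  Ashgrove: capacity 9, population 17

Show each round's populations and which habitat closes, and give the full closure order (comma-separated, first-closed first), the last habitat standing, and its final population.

Closure order: Juniper, Ashgrove, Briarlake, Greywater
Last habitat: Cedarfen with 79 animals

Round 1: Ashgrove=17 Briarlake=17 Cedarfen=6 Greywater=19 Juniper=20 → close Juniper (overflow 14)
  20÷4 = 5 each, +1 to first 0
Round 2: Ashgrove=22 Briarlake=22 Cedarfen=11 Greywater=24 → close Ashgrove (overflow 13)
  22÷3 = 7 each, +1 to first 1
Round 3: Briarlake=30 Cedarfen=18 Greywater=31 → close Briarlake (overflow 17)
  30÷2 = 15 each, +1 to first 0
Round 4: Cedarfen=33 Greywater=46 → close Greywater (overflow 32)
  46÷1 = 46 each, +1 to first 0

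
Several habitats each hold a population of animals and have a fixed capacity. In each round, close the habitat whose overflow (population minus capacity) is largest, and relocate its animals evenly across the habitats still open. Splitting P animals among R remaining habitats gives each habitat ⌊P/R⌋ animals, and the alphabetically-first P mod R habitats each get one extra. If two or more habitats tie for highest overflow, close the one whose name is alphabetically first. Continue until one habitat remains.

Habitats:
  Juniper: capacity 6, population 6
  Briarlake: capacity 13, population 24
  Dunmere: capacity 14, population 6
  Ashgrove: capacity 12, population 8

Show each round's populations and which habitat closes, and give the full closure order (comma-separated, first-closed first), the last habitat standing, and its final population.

Closure order: Briarlake, Juniper, Ashgrove
Last habitat: Dunmere with 44 animals

Round 1: Ashgrove=8 Briarlake=24 Dunmere=6 Juniper=6 → close Briarlake (overflow 11)
  24÷3 = 8 each, +1 to first 0
Round 2: Ashgrove=16 Dunmere=14 Juniper=14 → close Juniper (overflow 8)
  14÷2 = 7 each, +1 to first 0
Round 3: Ashgrove=23 Dunmere=21 → close Ashgrove (overflow 11)
  23÷1 = 23 each, +1 to first 0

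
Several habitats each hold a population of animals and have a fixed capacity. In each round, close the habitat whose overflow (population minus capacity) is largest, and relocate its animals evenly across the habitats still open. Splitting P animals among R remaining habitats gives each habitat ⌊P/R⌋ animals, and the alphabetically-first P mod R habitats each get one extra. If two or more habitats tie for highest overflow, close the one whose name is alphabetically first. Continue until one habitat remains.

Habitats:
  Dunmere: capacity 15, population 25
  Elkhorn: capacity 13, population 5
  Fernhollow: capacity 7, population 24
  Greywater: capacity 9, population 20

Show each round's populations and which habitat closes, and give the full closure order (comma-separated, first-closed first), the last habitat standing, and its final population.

Closure order: Fernhollow, Greywater, Dunmere
Last habitat: Elkhorn with 74 animals

Round 1: Dunmere=25 Elkhorn=5 Fernhollow=24 Greywater=20 → close Fernhollow (overflow 17)
  24÷3 = 8 each, +1 to first 0
Round 2: Dunmere=33 Elkhorn=13 Greywater=28 → close Greywater (overflow 19)
  28÷2 = 14 each, +1 to first 0
Round 3: Dunmere=47 Elkhorn=27 → close Dunmere (overflow 32)
  47÷1 = 47 each, +1 to first 0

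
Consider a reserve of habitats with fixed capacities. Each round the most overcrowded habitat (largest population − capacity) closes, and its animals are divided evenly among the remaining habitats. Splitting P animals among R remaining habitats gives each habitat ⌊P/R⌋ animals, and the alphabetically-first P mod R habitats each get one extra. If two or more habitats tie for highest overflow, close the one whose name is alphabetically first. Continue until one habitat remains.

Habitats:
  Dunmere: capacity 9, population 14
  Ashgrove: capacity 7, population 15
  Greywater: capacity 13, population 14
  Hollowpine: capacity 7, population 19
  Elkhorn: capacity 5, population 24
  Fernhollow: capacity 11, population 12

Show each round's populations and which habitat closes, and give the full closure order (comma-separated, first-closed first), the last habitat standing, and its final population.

Round 1: Ashgrove=15 Dunmere=14 Elkhorn=24 Fernhollow=12 Greywater=14 Hollowpine=19 → close Elkhorn (overflow 19)
  24÷5 = 4 each, +1 to first 4
Round 2: Ashgrove=20 Dunmere=19 Fernhollow=17 Greywater=19 Hollowpine=23 → close Hollowpine (overflow 16)
  23÷4 = 5 each, +1 to first 3
Round 3: Ashgrove=26 Dunmere=25 Fernhollow=23 Greywater=24 → close Ashgrove (overflow 19)
  26÷3 = 8 each, +1 to first 2
Round 4: Dunmere=34 Fernhollow=32 Greywater=32 → close Dunmere (overflow 25)
  34÷2 = 17 each, +1 to first 0
Round 5: Fernhollow=49 Greywater=49 → close Fernhollow (overflow 38)
  49÷1 = 49 each, +1 to first 0

Closure order: Elkhorn, Hollowpine, Ashgrove, Dunmere, Fernhollow
Last habitat: Greywater with 98 animals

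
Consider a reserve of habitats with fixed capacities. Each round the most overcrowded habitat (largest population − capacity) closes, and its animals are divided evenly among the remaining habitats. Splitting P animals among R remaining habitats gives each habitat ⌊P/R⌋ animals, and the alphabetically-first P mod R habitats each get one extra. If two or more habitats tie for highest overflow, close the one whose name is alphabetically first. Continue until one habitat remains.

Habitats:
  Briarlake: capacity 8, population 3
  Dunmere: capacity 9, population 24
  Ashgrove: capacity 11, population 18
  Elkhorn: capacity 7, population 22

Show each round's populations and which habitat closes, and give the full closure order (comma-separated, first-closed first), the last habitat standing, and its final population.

Round 1: Ashgrove=18 Briarlake=3 Dunmere=24 Elkhorn=22 → close Dunmere (overflow 15)
  24÷3 = 8 each, +1 to first 0
Round 2: Ashgrove=26 Briarlake=11 Elkhorn=30 → close Elkhorn (overflow 23)
  30÷2 = 15 each, +1 to first 0
Round 3: Ashgrove=41 Briarlake=26 → close Ashgrove (overflow 30)
  41÷1 = 41 each, +1 to first 0

Closure order: Dunmere, Elkhorn, Ashgrove
Last habitat: Briarlake with 67 animals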